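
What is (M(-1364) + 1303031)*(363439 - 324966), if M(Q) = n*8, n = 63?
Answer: 50150902055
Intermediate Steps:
M(Q) = 504 (M(Q) = 63*8 = 504)
(M(-1364) + 1303031)*(363439 - 324966) = (504 + 1303031)*(363439 - 324966) = 1303535*38473 = 50150902055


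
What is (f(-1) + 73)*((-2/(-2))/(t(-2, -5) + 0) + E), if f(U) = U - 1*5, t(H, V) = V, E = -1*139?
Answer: -46632/5 ≈ -9326.4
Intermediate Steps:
E = -139
f(U) = -5 + U (f(U) = U - 5 = -5 + U)
(f(-1) + 73)*((-2/(-2))/(t(-2, -5) + 0) + E) = ((-5 - 1) + 73)*((-2/(-2))/(-5 + 0) - 139) = (-6 + 73)*(-1/2*(-2)/(-5) - 139) = 67*(1*(-1/5) - 139) = 67*(-1/5 - 139) = 67*(-696/5) = -46632/5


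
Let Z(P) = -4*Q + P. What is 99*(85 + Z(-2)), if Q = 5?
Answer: 6237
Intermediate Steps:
Z(P) = -20 + P (Z(P) = -4*5 + P = -20 + P)
99*(85 + Z(-2)) = 99*(85 + (-20 - 2)) = 99*(85 - 22) = 99*63 = 6237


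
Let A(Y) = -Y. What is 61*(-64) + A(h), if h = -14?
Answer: -3890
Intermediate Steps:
61*(-64) + A(h) = 61*(-64) - 1*(-14) = -3904 + 14 = -3890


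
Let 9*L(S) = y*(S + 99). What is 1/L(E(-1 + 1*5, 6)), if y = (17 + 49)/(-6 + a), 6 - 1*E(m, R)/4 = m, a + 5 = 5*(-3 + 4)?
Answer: -9/1177 ≈ -0.0076466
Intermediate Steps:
a = 0 (a = -5 + 5*(-3 + 4) = -5 + 5*1 = -5 + 5 = 0)
E(m, R) = 24 - 4*m
y = -11 (y = (17 + 49)/(-6 + 0) = 66/(-6) = 66*(-⅙) = -11)
L(S) = -121 - 11*S/9 (L(S) = (-11*(S + 99))/9 = (-11*(99 + S))/9 = (-1089 - 11*S)/9 = -121 - 11*S/9)
1/L(E(-1 + 1*5, 6)) = 1/(-121 - 11*(24 - 4*(-1 + 1*5))/9) = 1/(-121 - 11*(24 - 4*(-1 + 5))/9) = 1/(-121 - 11*(24 - 4*4)/9) = 1/(-121 - 11*(24 - 16)/9) = 1/(-121 - 11/9*8) = 1/(-121 - 88/9) = 1/(-1177/9) = -9/1177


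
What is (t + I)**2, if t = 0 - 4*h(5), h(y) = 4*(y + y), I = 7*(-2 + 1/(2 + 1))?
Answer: 265225/9 ≈ 29469.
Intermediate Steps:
I = -35/3 (I = 7*(-2 + 1/3) = 7*(-5/3) = -35/3 ≈ -11.667)
h(y) = 8*y (h(y) = 4*(2*y) = 8*y)
t = -160 (t = 0 - 32*5 = 0 - 4*40 = 0 - 160 = -160)
(t + I)**2 = (-160 - 35/3)**2 = (-515/3)**2 = 265225/9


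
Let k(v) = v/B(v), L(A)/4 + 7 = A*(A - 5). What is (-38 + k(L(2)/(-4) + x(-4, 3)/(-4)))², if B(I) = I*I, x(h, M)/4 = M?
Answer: 143641/100 ≈ 1436.4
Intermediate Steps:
L(A) = -28 + 4*A*(-5 + A) (L(A) = -28 + 4*(A*(A - 5)) = -28 + 4*(A*(-5 + A)) = -28 + 4*A*(-5 + A))
x(h, M) = 4*M
B(I) = I²
k(v) = 1/v (k(v) = v/(v²) = v/v² = 1/v)
(-38 + k(L(2)/(-4) + x(-4, 3)/(-4)))² = (-38 + 1/((-28 - 20*2 + 4*2²)/(-4) + (4*3)/(-4)))² = (-38 + 1/((-28 - 40 + 4*4)*(-¼) + 12*(-¼)))² = (-38 + 1/((-28 - 40 + 16)*(-¼) - 3))² = (-38 + 1/(-52*(-¼) - 3))² = (-38 + 1/(13 - 3))² = (-38 + 1/10)² = (-38 + ⅒)² = (-379/10)² = 143641/100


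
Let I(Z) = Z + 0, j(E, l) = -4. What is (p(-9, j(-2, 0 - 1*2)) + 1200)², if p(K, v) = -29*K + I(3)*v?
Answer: 2099601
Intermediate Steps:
I(Z) = Z
p(K, v) = -29*K + 3*v
(p(-9, j(-2, 0 - 1*2)) + 1200)² = ((-29*(-9) + 3*(-4)) + 1200)² = ((261 - 12) + 1200)² = (249 + 1200)² = 1449² = 2099601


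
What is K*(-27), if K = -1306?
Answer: 35262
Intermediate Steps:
K*(-27) = -1306*(-27) = 35262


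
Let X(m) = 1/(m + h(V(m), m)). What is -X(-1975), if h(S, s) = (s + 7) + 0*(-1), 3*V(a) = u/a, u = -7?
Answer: 1/3943 ≈ 0.00025361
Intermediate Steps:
V(a) = -7/(3*a) (V(a) = (-7/a)/3 = -7/(3*a))
h(S, s) = 7 + s (h(S, s) = (7 + s) + 0 = 7 + s)
X(m) = 1/(7 + 2*m) (X(m) = 1/(m + (7 + m)) = 1/(7 + 2*m))
-X(-1975) = -1/(7 + 2*(-1975)) = -1/(7 - 3950) = -1/(-3943) = -1*(-1/3943) = 1/3943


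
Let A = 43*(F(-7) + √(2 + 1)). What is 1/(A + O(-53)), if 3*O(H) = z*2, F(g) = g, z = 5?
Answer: -2679/747526 - 387*√3/747526 ≈ -0.0044805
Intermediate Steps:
O(H) = 10/3 (O(H) = (5*2)/3 = (⅓)*10 = 10/3)
A = -301 + 43*√3 (A = 43*(-7 + √(2 + 1)) = 43*(-7 + √3) = -301 + 43*√3 ≈ -226.52)
1/(A + O(-53)) = 1/((-301 + 43*√3) + 10/3) = 1/(-893/3 + 43*√3)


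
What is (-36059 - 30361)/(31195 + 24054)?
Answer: -66420/55249 ≈ -1.2022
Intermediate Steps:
(-36059 - 30361)/(31195 + 24054) = -66420/55249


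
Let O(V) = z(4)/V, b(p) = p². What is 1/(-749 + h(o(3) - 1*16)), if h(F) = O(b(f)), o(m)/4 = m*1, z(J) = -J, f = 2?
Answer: -1/750 ≈ -0.0013333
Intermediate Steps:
o(m) = 4*m (o(m) = 4*(m*1) = 4*m)
O(V) = -4/V (O(V) = (-1*4)/V = -4/V)
h(F) = -1 (h(F) = -4/(2²) = -4/4 = -4*¼ = -1)
1/(-749 + h(o(3) - 1*16)) = 1/(-749 - 1) = 1/(-750) = -1/750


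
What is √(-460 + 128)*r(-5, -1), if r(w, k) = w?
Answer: -10*I*√83 ≈ -91.104*I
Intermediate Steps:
√(-460 + 128)*r(-5, -1) = √(-460 + 128)*(-5) = √(-332)*(-5) = (2*I*√83)*(-5) = -10*I*√83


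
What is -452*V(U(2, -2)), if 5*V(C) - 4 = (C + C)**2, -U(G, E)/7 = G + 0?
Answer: -356176/5 ≈ -71235.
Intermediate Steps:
U(G, E) = -7*G (U(G, E) = -7*(G + 0) = -7*G)
V(C) = 4/5 + 4*C**2/5 (V(C) = 4/5 + (C + C)**2/5 = 4/5 + (2*C)**2/5 = 4/5 + (4*C**2)/5 = 4/5 + 4*C**2/5)
-452*V(U(2, -2)) = -452*(4/5 + 4*(-7*2)**2/5) = -452*(4/5 + (4/5)*(-14)**2) = -452*(4/5 + (4/5)*196) = -452*(4/5 + 784/5) = -452*788/5 = -356176/5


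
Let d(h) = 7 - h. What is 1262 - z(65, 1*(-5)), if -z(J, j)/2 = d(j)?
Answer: 1286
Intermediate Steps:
z(J, j) = -14 + 2*j (z(J, j) = -2*(7 - j) = -14 + 2*j)
1262 - z(65, 1*(-5)) = 1262 - (-14 + 2*(1*(-5))) = 1262 - (-14 + 2*(-5)) = 1262 - (-14 - 10) = 1262 - 1*(-24) = 1262 + 24 = 1286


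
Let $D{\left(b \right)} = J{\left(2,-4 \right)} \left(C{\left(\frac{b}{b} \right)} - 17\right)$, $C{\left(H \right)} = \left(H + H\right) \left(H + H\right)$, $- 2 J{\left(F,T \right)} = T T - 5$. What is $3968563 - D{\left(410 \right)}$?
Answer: $\frac{7936983}{2} \approx 3.9685 \cdot 10^{6}$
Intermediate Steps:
$J{\left(F,T \right)} = \frac{5}{2} - \frac{T^{2}}{2}$ ($J{\left(F,T \right)} = - \frac{T T - 5}{2} = - \frac{T^{2} - 5}{2} = - \frac{-5 + T^{2}}{2} = \frac{5}{2} - \frac{T^{2}}{2}$)
$C{\left(H \right)} = 4 H^{2}$ ($C{\left(H \right)} = 2 H 2 H = 4 H^{2}$)
$D{\left(b \right)} = \frac{143}{2}$ ($D{\left(b \right)} = \left(\frac{5}{2} - \frac{\left(-4\right)^{2}}{2}\right) \left(4 \left(\frac{b}{b}\right)^{2} - 17\right) = \left(\frac{5}{2} - 8\right) \left(4 \cdot 1^{2} - 17\right) = \left(\frac{5}{2} - 8\right) \left(4 \cdot 1 - 17\right) = - \frac{11 \left(4 - 17\right)}{2} = \left(- \frac{11}{2}\right) \left(-13\right) = \frac{143}{2}$)
$3968563 - D{\left(410 \right)} = 3968563 - \frac{143}{2} = \frac{7936983}{2}$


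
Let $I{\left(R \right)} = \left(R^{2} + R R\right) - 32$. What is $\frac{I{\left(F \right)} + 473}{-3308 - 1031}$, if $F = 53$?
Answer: $- \frac{6059}{4339} \approx -1.3964$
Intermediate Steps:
$I{\left(R \right)} = -32 + 2 R^{2}$ ($I{\left(R \right)} = \left(R^{2} + R^{2}\right) - 32 = 2 R^{2} - 32 = -32 + 2 R^{2}$)
$\frac{I{\left(F \right)} + 473}{-3308 - 1031} = \frac{\left(-32 + 2 \cdot 53^{2}\right) + 473}{-3308 - 1031} = \frac{\left(-32 + 2 \cdot 2809\right) + 473}{-4339} = \left(\left(-32 + 5618\right) + 473\right) \left(- \frac{1}{4339}\right) = \left(5586 + 473\right) \left(- \frac{1}{4339}\right) = 6059 \left(- \frac{1}{4339}\right) = - \frac{6059}{4339}$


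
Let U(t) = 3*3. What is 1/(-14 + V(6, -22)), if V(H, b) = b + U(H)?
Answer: -1/27 ≈ -0.037037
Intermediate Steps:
U(t) = 9
V(H, b) = 9 + b (V(H, b) = b + 9 = 9 + b)
1/(-14 + V(6, -22)) = 1/(-14 + (9 - 22)) = 1/(-14 - 13) = 1/(-27) = -1/27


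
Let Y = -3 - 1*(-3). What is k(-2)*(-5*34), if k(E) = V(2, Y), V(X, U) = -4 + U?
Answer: 680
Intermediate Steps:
Y = 0 (Y = -3 + 3 = 0)
k(E) = -4 (k(E) = -4 + 0 = -4)
k(-2)*(-5*34) = -(-20)*34 = -4*(-170) = 680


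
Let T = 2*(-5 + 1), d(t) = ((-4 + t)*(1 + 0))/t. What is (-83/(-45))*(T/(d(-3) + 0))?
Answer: -664/105 ≈ -6.3238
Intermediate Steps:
d(t) = (-4 + t)/t (d(t) = ((-4 + t)*1)/t = (-4 + t)/t)
T = -8 (T = 2*(-4) = -8)
(-83/(-45))*(T/(d(-3) + 0)) = (-83/(-45))*(-8/((-4 - 3)/(-3) + 0)) = (-83*(-1/45))*(-8/(-⅓*(-7) + 0)) = 83*(-8/(7/3 + 0))/45 = 83*(-8/7/3)/45 = 83*(-8*3/7)/45 = (83/45)*(-24/7) = -664/105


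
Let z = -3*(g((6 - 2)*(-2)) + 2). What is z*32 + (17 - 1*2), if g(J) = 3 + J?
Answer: 303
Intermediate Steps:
z = 9 (z = -3*((3 + (6 - 2)*(-2)) + 2) = -3*((3 + 4*(-2)) + 2) = -3*((3 - 8) + 2) = -3*(-5 + 2) = -3*(-3) = 9)
z*32 + (17 - 1*2) = 9*32 + (17 - 1*2) = 288 + (17 - 2) = 288 + 15 = 303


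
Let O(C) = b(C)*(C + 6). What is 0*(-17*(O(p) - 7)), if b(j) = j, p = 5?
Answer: 0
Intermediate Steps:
O(C) = C*(6 + C) (O(C) = C*(C + 6) = C*(6 + C))
0*(-17*(O(p) - 7)) = 0*(-17*(5*(6 + 5) - 7)) = 0*(-17*(5*11 - 7)) = 0*(-17*(55 - 7)) = 0*(-17*48) = 0*(-816) = 0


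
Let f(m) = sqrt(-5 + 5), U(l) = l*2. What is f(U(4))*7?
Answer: 0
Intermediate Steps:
U(l) = 2*l
f(m) = 0 (f(m) = sqrt(0) = 0)
f(U(4))*7 = 0*7 = 0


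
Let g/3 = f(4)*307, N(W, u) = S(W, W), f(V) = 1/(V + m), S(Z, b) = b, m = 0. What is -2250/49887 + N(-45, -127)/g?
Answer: -409330/1701701 ≈ -0.24054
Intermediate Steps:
f(V) = 1/V (f(V) = 1/(V + 0) = 1/V)
N(W, u) = W
g = 921/4 (g = 3*(307/4) = 921/4 ≈ 230.25)
-2250/49887 + N(-45, -127)/g = -2250/49887 - 45/921/4 = -2250*1/49887 - 45*4/921 = -250/5543 - 60/307 = -409330/1701701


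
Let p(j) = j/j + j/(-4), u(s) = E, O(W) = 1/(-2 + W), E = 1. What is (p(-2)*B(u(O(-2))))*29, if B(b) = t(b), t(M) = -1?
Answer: -87/2 ≈ -43.500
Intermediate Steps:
u(s) = 1
B(b) = -1
p(j) = 1 - j/4 (p(j) = 1 + j*(-¼) = 1 - j/4)
(p(-2)*B(u(O(-2))))*29 = ((1 - ¼*(-2))*(-1))*29 = ((1 + ½)*(-1))*29 = ((3/2)*(-1))*29 = -3/2*29 = -87/2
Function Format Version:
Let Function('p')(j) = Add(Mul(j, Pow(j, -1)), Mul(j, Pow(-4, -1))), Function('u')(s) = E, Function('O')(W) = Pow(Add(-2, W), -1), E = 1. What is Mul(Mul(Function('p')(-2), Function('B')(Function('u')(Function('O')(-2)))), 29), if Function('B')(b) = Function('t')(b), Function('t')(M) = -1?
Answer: Rational(-87, 2) ≈ -43.500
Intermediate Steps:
Function('u')(s) = 1
Function('B')(b) = -1
Function('p')(j) = Add(1, Mul(Rational(-1, 4), j)) (Function('p')(j) = Add(1, Mul(j, Rational(-1, 4))) = Add(1, Mul(Rational(-1, 4), j)))
Mul(Mul(Function('p')(-2), Function('B')(Function('u')(Function('O')(-2)))), 29) = Mul(Mul(Add(1, Mul(Rational(-1, 4), -2)), -1), 29) = Mul(Mul(Add(1, Rational(1, 2)), -1), 29) = Mul(Mul(Rational(3, 2), -1), 29) = Mul(Rational(-3, 2), 29) = Rational(-87, 2)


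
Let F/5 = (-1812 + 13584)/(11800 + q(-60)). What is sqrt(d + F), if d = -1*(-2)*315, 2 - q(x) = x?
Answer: 2*sqrt(68937990)/659 ≈ 25.198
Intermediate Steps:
q(x) = 2 - x
F = 3270/659 (F = 5*((-1812 + 13584)/(11800 + (2 - 1*(-60)))) = 5*(11772/(11800 + (2 + 60))) = 5*(11772/(11800 + 62)) = 5*(11772/11862) = 5*(11772*(1/11862)) = 5*(654/659) = 3270/659 ≈ 4.9621)
d = 630 (d = 2*315 = 630)
sqrt(d + F) = sqrt(630 + 3270/659) = sqrt(418440/659) = 2*sqrt(68937990)/659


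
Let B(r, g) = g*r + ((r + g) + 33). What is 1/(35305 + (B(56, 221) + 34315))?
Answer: 1/82306 ≈ 1.2150e-5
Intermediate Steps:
B(r, g) = 33 + g + r + g*r (B(r, g) = g*r + ((g + r) + 33) = g*r + (33 + g + r) = 33 + g + r + g*r)
1/(35305 + (B(56, 221) + 34315)) = 1/(35305 + ((33 + 221 + 56 + 221*56) + 34315)) = 1/(35305 + ((33 + 221 + 56 + 12376) + 34315)) = 1/(35305 + (12686 + 34315)) = 1/(35305 + 47001) = 1/82306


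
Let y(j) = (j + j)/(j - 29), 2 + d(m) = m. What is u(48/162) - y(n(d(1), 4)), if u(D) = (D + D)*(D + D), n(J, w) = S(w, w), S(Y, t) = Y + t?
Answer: 5680/5103 ≈ 1.1131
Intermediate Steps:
d(m) = -2 + m
n(J, w) = 2*w (n(J, w) = w + w = 2*w)
y(j) = 2*j/(-29 + j) (y(j) = (2*j)/(-29 + j) = 2*j/(-29 + j))
u(D) = 4*D**2 (u(D) = (2*D)*(2*D) = 4*D**2)
u(48/162) - y(n(d(1), 4)) = 4*(48/162)**2 - 2*2*4/(-29 + 2*4) = 4*(48*(1/162))**2 - 2*8/(-29 + 8) = 4*(8/27)**2 - 2*8/(-21) = 4*(64/729) - 2*8*(-1)/21 = 256/729 - 1*(-16/21) = 256/729 + 16/21 = 5680/5103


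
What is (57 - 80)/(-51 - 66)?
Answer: 23/117 ≈ 0.19658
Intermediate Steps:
(57 - 80)/(-51 - 66) = -23/(-117) = -23*(-1/117) = 23/117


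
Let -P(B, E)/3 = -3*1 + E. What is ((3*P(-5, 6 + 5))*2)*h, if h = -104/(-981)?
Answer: -1664/109 ≈ -15.266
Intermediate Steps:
h = 104/981 (h = -104*(-1/981) = 104/981 ≈ 0.10601)
P(B, E) = 9 - 3*E (P(B, E) = -3*(-3*1 + E) = -3*(-3 + E) = 9 - 3*E)
((3*P(-5, 6 + 5))*2)*h = ((3*(9 - 3*(6 + 5)))*2)*(104/981) = ((3*(9 - 3*11))*2)*(104/981) = ((3*(9 - 33))*2)*(104/981) = ((3*(-24))*2)*(104/981) = -72*2*(104/981) = -144*104/981 = -1664/109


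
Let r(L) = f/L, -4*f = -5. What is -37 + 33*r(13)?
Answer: -1759/52 ≈ -33.827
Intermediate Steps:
f = 5/4 (f = -¼*(-5) = 5/4 ≈ 1.2500)
r(L) = 5/(4*L)
-37 + 33*r(13) = -37 + 33*((5/4)/13) = -37 + 33*((5/4)*(1/13)) = -37 + 33*(5/52) = -37 + 165/52 = -1759/52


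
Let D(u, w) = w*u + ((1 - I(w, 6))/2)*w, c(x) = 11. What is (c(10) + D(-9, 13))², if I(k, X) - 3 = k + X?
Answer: 235225/4 ≈ 58806.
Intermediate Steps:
I(k, X) = 3 + X + k (I(k, X) = 3 + (k + X) = 3 + (X + k) = 3 + X + k)
D(u, w) = u*w + w*(-4 - w/2) (D(u, w) = w*u + ((1 - (3 + 6 + w))/2)*w = u*w + ((1 - (9 + w))*(½))*w = u*w + ((1 + (-9 - w))*(½))*w = u*w + ((-8 - w)*(½))*w = u*w + (-4 - w/2)*w = u*w + w*(-4 - w/2))
(c(10) + D(-9, 13))² = (11 + (½)*13*(-8 - 1*13 + 2*(-9)))² = (11 + (½)*13*(-8 - 13 - 18))² = (11 + (½)*13*(-39))² = (11 - 507/2)² = (-485/2)² = 235225/4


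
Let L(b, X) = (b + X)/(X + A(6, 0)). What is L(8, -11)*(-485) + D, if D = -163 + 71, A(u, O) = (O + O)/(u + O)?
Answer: -2467/11 ≈ -224.27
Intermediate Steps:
A(u, O) = 2*O/(O + u) (A(u, O) = (2*O)/(O + u) = 2*O/(O + u))
D = -92
L(b, X) = (X + b)/X (L(b, X) = (b + X)/(X + 2*0/(0 + 6)) = (X + b)/(X + 2*0/6) = (X + b)/(X + 2*0*(⅙)) = (X + b)/(X + 0) = (X + b)/X)
L(8, -11)*(-485) + D = ((-11 + 8)/(-11))*(-485) - 92 = -1/11*(-3)*(-485) - 92 = (3/11)*(-485) - 92 = -1455/11 - 92 = -2467/11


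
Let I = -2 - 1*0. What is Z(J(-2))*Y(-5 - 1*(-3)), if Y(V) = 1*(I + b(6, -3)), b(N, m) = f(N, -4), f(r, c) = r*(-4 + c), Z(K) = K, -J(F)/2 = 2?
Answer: 200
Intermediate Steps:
J(F) = -4 (J(F) = -2*2 = -4)
I = -2 (I = -2 + 0 = -2)
b(N, m) = -8*N (b(N, m) = N*(-4 - 4) = N*(-8) = -8*N)
Y(V) = -50 (Y(V) = 1*(-2 - 8*6) = 1*(-2 - 48) = 1*(-50) = -50)
Z(J(-2))*Y(-5 - 1*(-3)) = -4*(-50) = 200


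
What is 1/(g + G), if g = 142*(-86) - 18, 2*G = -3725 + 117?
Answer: -1/14034 ≈ -7.1255e-5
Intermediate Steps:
G = -1804 (G = (-3725 + 117)/2 = (1/2)*(-3608) = -1804)
g = -12230 (g = -12212 - 18 = -12230)
1/(g + G) = 1/(-12230 - 1804) = 1/(-14034) = -1/14034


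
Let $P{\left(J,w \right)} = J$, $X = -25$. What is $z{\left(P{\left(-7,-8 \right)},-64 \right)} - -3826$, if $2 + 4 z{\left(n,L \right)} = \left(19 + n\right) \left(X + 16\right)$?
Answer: $\frac{7597}{2} \approx 3798.5$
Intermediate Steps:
$z{\left(n,L \right)} = - \frac{173}{4} - \frac{9 n}{4}$ ($z{\left(n,L \right)} = - \frac{1}{2} + \frac{\left(19 + n\right) \left(-25 + 16\right)}{4} = - \frac{1}{2} + \frac{\left(19 + n\right) \left(-9\right)}{4} = - \frac{1}{2} + \frac{-171 - 9 n}{4} = - \frac{1}{2} - \left(\frac{171}{4} + \frac{9 n}{4}\right) = - \frac{173}{4} - \frac{9 n}{4}$)
$z{\left(P{\left(-7,-8 \right)},-64 \right)} - -3826 = \left(- \frac{173}{4} - - \frac{63}{4}\right) - -3826 = \left(- \frac{173}{4} + \frac{63}{4}\right) + 3826 = - \frac{55}{2} + 3826 = \frac{7597}{2}$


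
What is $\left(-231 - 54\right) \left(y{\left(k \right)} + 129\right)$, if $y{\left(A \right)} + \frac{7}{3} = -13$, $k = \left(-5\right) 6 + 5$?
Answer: $-32395$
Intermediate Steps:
$k = -25$ ($k = -30 + 5 = -25$)
$y{\left(A \right)} = - \frac{46}{3}$ ($y{\left(A \right)} = - \frac{7}{3} - 13 = - \frac{46}{3}$)
$\left(-231 - 54\right) \left(y{\left(k \right)} + 129\right) = \left(-231 - 54\right) \left(- \frac{46}{3} + 129\right) = \left(-285\right) \frac{341}{3} = -32395$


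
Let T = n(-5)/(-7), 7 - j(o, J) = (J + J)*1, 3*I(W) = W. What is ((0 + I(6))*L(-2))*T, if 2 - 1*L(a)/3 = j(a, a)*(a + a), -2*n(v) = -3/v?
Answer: 414/35 ≈ 11.829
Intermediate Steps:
n(v) = 3/(2*v) (n(v) = -(-3)/(2*v) = 3/(2*v))
I(W) = W/3
j(o, J) = 7 - 2*J (j(o, J) = 7 - (J + J) = 7 - 2*J)
L(a) = 6 - 6*a*(7 - 2*a) (L(a) = 6 - 3*(7 - 2*a)*(a + a) = 6 - 3*(7 - 2*a)*2*a = 6 - 6*a*(7 - 2*a))
T = 3/70 (T = ((3/2)/(-5))/(-7) = ((3/2)*(-1/5))*(-1/7) = -3/10*(-1/7) = 3/70 ≈ 0.042857)
((0 + I(6))*L(-2))*T = ((0 + (1/3)*6)*(6 + 6*(-2)*(-7 + 2*(-2))))*(3/70) = ((0 + 2)*(6 + 6*(-2)*(-7 - 4)))*(3/70) = (2*(6 + 6*(-2)*(-11)))*(3/70) = (2*(6 + 132))*(3/70) = (2*138)*(3/70) = 276*(3/70) = 414/35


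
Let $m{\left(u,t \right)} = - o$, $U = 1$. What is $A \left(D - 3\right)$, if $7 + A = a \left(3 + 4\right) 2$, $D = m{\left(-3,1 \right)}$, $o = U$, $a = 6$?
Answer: $-308$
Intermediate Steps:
$o = 1$
$m{\left(u,t \right)} = -1$ ($m{\left(u,t \right)} = \left(-1\right) 1 = -1$)
$D = -1$
$A = 77$ ($A = -7 + 6 \left(3 + 4\right) 2 = -7 + 6 \cdot 7 \cdot 2 = -7 + 42 \cdot 2 = -7 + 84 = 77$)
$A \left(D - 3\right) = 77 \left(-1 - 3\right) = 77 \left(-4\right) = -308$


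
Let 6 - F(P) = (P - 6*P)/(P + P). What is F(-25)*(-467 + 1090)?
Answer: 10591/2 ≈ 5295.5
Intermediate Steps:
F(P) = 17/2 (F(P) = 6 - (P - 6*P)/(P + P) = 6 - (-5*P)/(2*P) = 6 - (-5*P)*1/(2*P) = 6 - 1*(-5/2) = 6 + 5/2 = 17/2)
F(-25)*(-467 + 1090) = 17*(-467 + 1090)/2 = (17/2)*623 = 10591/2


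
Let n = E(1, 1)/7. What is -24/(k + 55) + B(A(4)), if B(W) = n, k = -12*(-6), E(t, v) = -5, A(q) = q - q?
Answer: -803/889 ≈ -0.90326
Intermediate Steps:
A(q) = 0
k = 72
n = -5/7 ≈ -0.71429
B(W) = -5/7
-24/(k + 55) + B(A(4)) = -24/(72 + 55) - 5/7 = -24/127 - 5/7 = -803/889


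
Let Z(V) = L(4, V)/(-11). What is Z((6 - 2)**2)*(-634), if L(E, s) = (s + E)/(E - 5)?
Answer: -12680/11 ≈ -1152.7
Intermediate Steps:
L(E, s) = (E + s)/(-5 + E)
Z(V) = 4/11 + V/11 (Z(V) = ((4 + V)/(-5 + 4))/(-11) = -(4 + V)/(11*(-1)) = -(-1)*(4 + V)/11 = -(-4 - V)/11 = 4/11 + V/11)
Z((6 - 2)**2)*(-634) = (4/11 + (6 - 2)**2/11)*(-634) = (4/11 + (1/11)*4**2)*(-634) = (4/11 + (1/11)*16)*(-634) = (4/11 + 16/11)*(-634) = (20/11)*(-634) = -12680/11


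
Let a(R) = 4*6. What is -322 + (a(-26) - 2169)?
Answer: -2467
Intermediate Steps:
a(R) = 24
-322 + (a(-26) - 2169) = -322 + (24 - 2169) = -322 - 2145 = -2467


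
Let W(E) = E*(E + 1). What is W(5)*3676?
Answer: 110280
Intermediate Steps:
W(E) = E*(1 + E)
W(5)*3676 = (5*(1 + 5))*3676 = (5*6)*3676 = 30*3676 = 110280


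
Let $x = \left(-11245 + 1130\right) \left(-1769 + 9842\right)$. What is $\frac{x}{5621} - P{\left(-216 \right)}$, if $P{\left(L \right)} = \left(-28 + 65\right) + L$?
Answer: $- \frac{11521748}{803} \approx -14348.0$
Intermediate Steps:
$x = -81658395$ ($x = \left(-10115\right) 8073 = -81658395$)
$P{\left(L \right)} = 37 + L$
$\frac{x}{5621} - P{\left(-216 \right)} = - \frac{81658395}{5621} - \left(37 - 216\right) = \left(-81658395\right) \frac{1}{5621} - -179 = - \frac{11665485}{803} + 179 = - \frac{11521748}{803}$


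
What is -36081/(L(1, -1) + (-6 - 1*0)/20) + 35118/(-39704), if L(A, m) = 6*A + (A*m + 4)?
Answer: -2388109251/575708 ≈ -4148.1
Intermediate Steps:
L(A, m) = 4 + 6*A + A*m (L(A, m) = 6*A + (4 + A*m) = 4 + 6*A + A*m)
-36081/(L(1, -1) + (-6 - 1*0)/20) + 35118/(-39704) = -36081/((4 + 6*1 + 1*(-1)) + (-6 - 1*0)/20) + 35118/(-39704) = -36081/((4 + 6 - 1) + (-6 + 0)/20) + 35118*(-1/39704) = -36081/(9 + (1/20)*(-6)) - 17559/19852 = -36081/(9 - 3/10) - 17559/19852 = -36081/87/10 - 17559/19852 = -36081*10/87 - 17559/19852 = -120270/29 - 17559/19852 = -2388109251/575708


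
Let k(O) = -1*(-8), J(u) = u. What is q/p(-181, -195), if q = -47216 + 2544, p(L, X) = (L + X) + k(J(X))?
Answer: 2792/23 ≈ 121.39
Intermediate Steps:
k(O) = 8
p(L, X) = 8 + L + X (p(L, X) = (L + X) + 8 = 8 + L + X)
q = -44672
q/p(-181, -195) = -44672/(8 - 181 - 195) = -44672/(-368) = -44672*(-1/368) = 2792/23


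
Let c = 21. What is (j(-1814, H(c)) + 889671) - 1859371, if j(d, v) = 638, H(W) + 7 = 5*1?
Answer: -969062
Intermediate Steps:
H(W) = -2 (H(W) = -7 + 5*1 = -7 + 5 = -2)
(j(-1814, H(c)) + 889671) - 1859371 = (638 + 889671) - 1859371 = 890309 - 1859371 = -969062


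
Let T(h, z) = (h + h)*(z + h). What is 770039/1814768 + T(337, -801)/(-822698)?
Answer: 600526415235/746503002032 ≈ 0.80445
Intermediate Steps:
T(h, z) = 2*h*(h + z) (T(h, z) = (2*h)*(h + z) = 2*h*(h + z))
770039/1814768 + T(337, -801)/(-822698) = 770039/1814768 + (2*337*(337 - 801))/(-822698) = 770039*(1/1814768) + (2*337*(-464))*(-1/822698) = 770039/1814768 - 312736*(-1/822698) = 770039/1814768 + 156368/411349 = 600526415235/746503002032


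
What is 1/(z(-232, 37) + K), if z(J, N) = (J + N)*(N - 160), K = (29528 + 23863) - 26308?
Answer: 1/51068 ≈ 1.9582e-5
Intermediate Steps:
K = 27083 (K = 53391 - 26308 = 27083)
z(J, N) = (-160 + N)*(J + N) (z(J, N) = (J + N)*(-160 + N) = (-160 + N)*(J + N))
1/(z(-232, 37) + K) = 1/((37² - 160*(-232) - 160*37 - 232*37) + 27083) = 1/((1369 + 37120 - 5920 - 8584) + 27083) = 1/(23985 + 27083) = 1/51068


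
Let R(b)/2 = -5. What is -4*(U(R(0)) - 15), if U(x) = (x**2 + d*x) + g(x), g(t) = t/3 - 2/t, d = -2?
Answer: -6112/15 ≈ -407.47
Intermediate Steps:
R(b) = -10 (R(b) = 2*(-5) = -10)
g(t) = -2/t + t/3 (g(t) = t*(1/3) - 2/t = t/3 - 2/t = -2/t + t/3)
U(x) = x**2 - 2/x - 5*x/3 (U(x) = (x**2 - 2*x) + (-2/x + x/3) = x**2 - 2/x - 5*x/3)
-4*(U(R(0)) - 15) = -4*(((-10)**2 - 2/(-10) - 5/3*(-10)) - 15) = -4*((100 - 2*(-1/10) + 50/3) - 15) = -4*((100 + 1/5 + 50/3) - 15) = -4*(1753/15 - 15) = -4*1528/15 = -6112/15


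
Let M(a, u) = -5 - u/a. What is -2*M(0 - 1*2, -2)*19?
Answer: 228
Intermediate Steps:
M(a, u) = -5 - u/a
-2*M(0 - 1*2, -2)*19 = -2*(-5 - 1*(-2)/(0 - 1*2))*19 = -2*(-5 - 1*(-2)/(0 - 2))*19 = -2*(-5 - 1*(-2)/(-2))*19 = -2*(-5 - 1*(-2)*(-½))*19 = -2*(-5 - 1)*19 = -2*(-6)*19 = 12*19 = 228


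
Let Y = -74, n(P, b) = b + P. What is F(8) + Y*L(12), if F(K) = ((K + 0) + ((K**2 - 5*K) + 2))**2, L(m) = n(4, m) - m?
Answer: 860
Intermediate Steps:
n(P, b) = P + b
L(m) = 4 (L(m) = (4 + m) - m = 4)
F(K) = (2 + K**2 - 4*K)**2 (F(K) = (K + (2 + K**2 - 5*K))**2 = (2 + K**2 - 4*K)**2)
F(8) + Y*L(12) = (2 + 8**2 - 4*8)**2 - 74*4 = (2 + 64 - 32)**2 - 296 = 34**2 - 296 = 1156 - 296 = 860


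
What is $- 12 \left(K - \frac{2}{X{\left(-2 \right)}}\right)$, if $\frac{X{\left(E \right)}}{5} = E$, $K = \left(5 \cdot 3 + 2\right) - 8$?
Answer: $- \frac{552}{5} \approx -110.4$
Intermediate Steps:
$K = 9$ ($K = \left(15 + 2\right) - 8 = 17 - 8 = 9$)
$X{\left(E \right)} = 5 E$
$- 12 \left(K - \frac{2}{X{\left(-2 \right)}}\right) = - 12 \left(9 - \frac{2}{5 \left(-2\right)}\right) = - 12 \left(9 - \frac{2}{-10}\right) = - 12 \left(9 - - \frac{1}{5}\right) = - 12 \left(9 + \frac{1}{5}\right) = \left(-12\right) \frac{46}{5} = - \frac{552}{5}$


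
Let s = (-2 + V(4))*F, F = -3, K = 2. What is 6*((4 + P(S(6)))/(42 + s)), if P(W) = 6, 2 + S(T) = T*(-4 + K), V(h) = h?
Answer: 5/3 ≈ 1.6667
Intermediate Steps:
S(T) = -2 - 2*T (S(T) = -2 + T*(-4 + 2) = -2 + T*(-2) = -2 - 2*T)
s = -6 (s = (-2 + 4)*(-3) = 2*(-3) = -6)
6*((4 + P(S(6)))/(42 + s)) = 6*((4 + 6)/(42 - 6)) = 6*(10/36) = 6*(10*(1/36)) = 6*(5/18) = 5/3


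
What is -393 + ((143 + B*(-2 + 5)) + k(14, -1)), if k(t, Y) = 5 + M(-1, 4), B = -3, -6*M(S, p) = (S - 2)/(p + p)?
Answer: -4063/16 ≈ -253.94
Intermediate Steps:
M(S, p) = -(-2 + S)/(12*p) (M(S, p) = -(S - 2)/(6*(p + p)) = -(-2 + S)/(6*(2*p)) = -(-2 + S)*1/(2*p)/6 = -(-2 + S)/(12*p))
k(t, Y) = 81/16 (k(t, Y) = 5 + (1/12)*(2 - 1*(-1))/4 = 5 + (1/12)*(¼)*(2 + 1) = 5 + (1/12)*(¼)*3 = 5 + 1/16 = 81/16)
-393 + ((143 + B*(-2 + 5)) + k(14, -1)) = -393 + ((143 - 3*(-2 + 5)) + 81/16) = -393 + ((143 - 3*3) + 81/16) = -393 + ((143 - 9) + 81/16) = -393 + (134 + 81/16) = -393 + 2225/16 = -4063/16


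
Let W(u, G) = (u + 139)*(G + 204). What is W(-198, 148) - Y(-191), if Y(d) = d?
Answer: -20577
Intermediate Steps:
W(u, G) = (139 + u)*(204 + G)
W(-198, 148) - Y(-191) = (28356 + 139*148 + 204*(-198) + 148*(-198)) - 1*(-191) = (28356 + 20572 - 40392 - 29304) + 191 = -20768 + 191 = -20577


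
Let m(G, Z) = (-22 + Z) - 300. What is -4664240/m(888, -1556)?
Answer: 2332120/939 ≈ 2483.6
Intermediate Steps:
m(G, Z) = -322 + Z
-4664240/m(888, -1556) = -4664240/(-322 - 1556) = -4664240/(-1878) = -4664240*(-1/1878) = 2332120/939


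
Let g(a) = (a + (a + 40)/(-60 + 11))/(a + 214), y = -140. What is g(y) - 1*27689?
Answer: -50203537/1813 ≈ -27691.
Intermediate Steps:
g(a) = (-40/49 + 48*a/49)/(214 + a) (g(a) = (a + (40 + a)/(-49))/(214 + a) = (a + (40 + a)*(-1/49))/(214 + a) = (a + (-40/49 - a/49))/(214 + a) = (-40/49 + 48*a/49)/(214 + a))
g(y) - 1*27689 = 8*(-5 + 6*(-140))/(49*(214 - 140)) - 1*27689 = (8/49)*(-5 - 840)/74 - 27689 = (8/49)*(1/74)*(-845) - 27689 = -3380/1813 - 27689 = -50203537/1813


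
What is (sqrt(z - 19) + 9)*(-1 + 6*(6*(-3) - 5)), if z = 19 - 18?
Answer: -1251 - 417*I*sqrt(2) ≈ -1251.0 - 589.73*I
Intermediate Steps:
z = 1
(sqrt(z - 19) + 9)*(-1 + 6*(6*(-3) - 5)) = (sqrt(1 - 19) + 9)*(-1 + 6*(6*(-3) - 5)) = (sqrt(-18) + 9)*(-1 + 6*(-18 - 5)) = (3*I*sqrt(2) + 9)*(-1 + 6*(-23)) = (9 + 3*I*sqrt(2))*(-1 - 138) = (9 + 3*I*sqrt(2))*(-139) = -1251 - 417*I*sqrt(2)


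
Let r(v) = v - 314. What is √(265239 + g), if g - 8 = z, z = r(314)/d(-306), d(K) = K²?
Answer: √265247 ≈ 515.02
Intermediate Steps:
r(v) = -314 + v
z = 0 (z = (-314 + 314)/((-306)²) = 0/93636 = 0*(1/93636) = 0)
g = 8 (g = 8 + 0 = 8)
√(265239 + g) = √(265239 + 8) = √265247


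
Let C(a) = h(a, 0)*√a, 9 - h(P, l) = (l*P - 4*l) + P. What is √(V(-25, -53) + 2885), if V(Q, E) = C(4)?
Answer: √2895 ≈ 53.805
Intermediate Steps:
h(P, l) = 9 - P + 4*l - P*l (h(P, l) = 9 - ((l*P - 4*l) + P) = 9 - ((P*l - 4*l) + P) = 9 - ((-4*l + P*l) + P) = 9 - (P - 4*l + P*l) = 9 + (-P + 4*l - P*l) = 9 - P + 4*l - P*l)
C(a) = √a*(9 - a) (C(a) = (9 - a + 4*0 - 1*a*0)*√a = (9 - a + 0 + 0)*√a = (9 - a)*√a = √a*(9 - a))
V(Q, E) = 10 (V(Q, E) = √4*(9 - 1*4) = 2*(9 - 4) = 2*5 = 10)
√(V(-25, -53) + 2885) = √(10 + 2885) = √2895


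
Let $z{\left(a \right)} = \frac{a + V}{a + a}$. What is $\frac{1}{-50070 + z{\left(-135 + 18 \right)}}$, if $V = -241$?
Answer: $- \frac{117}{5858011} \approx -1.9973 \cdot 10^{-5}$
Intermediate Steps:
$z{\left(a \right)} = \frac{-241 + a}{2 a}$ ($z{\left(a \right)} = \frac{a - 241}{a + a} = \frac{-241 + a}{2 a}$)
$\frac{1}{-50070 + z{\left(-135 + 18 \right)}} = \frac{1}{-50070 + \frac{-241 + \left(-135 + 18\right)}{2 \left(-135 + 18\right)}} = \frac{1}{-50070 + \frac{-241 - 117}{2 \left(-117\right)}} = \frac{1}{-50070 + \frac{1}{2} \left(- \frac{1}{117}\right) \left(-358\right)} = \frac{1}{-50070 + \frac{179}{117}} = \frac{1}{- \frac{5858011}{117}} = - \frac{117}{5858011}$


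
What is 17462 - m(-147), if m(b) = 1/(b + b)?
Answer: 5133829/294 ≈ 17462.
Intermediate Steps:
m(b) = 1/(2*b)
17462 - m(-147) = 17462 - 1/(2*(-147)) = 17462 - (-1)/(2*147) = 17462 - 1*(-1/294) = 17462 + 1/294 = 5133829/294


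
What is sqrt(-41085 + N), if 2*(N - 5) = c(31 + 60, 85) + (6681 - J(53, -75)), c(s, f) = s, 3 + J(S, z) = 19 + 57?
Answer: I*sqrt(150922)/2 ≈ 194.24*I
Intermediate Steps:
J(S, z) = 73 (J(S, z) = -3 + (19 + 57) = -3 + 76 = 73)
N = 6709/2 (N = 5 + ((31 + 60) + (6681 - 1*73))/2 = 5 + (91 + (6681 - 73))/2 = 5 + (91 + 6608)/2 = 5 + (1/2)*6699 = 5 + 6699/2 = 6709/2 ≈ 3354.5)
sqrt(-41085 + N) = sqrt(-41085 + 6709/2) = sqrt(-75461/2) = I*sqrt(150922)/2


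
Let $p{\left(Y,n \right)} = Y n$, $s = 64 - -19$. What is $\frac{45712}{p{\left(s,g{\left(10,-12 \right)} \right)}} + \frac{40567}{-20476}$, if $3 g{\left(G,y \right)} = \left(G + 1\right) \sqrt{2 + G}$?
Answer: $- \frac{40567}{20476} + \frac{22856 \sqrt{3}}{913} \approx 41.379$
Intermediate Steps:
$s = 83$ ($s = 64 + 19 = 83$)
$g{\left(G,y \right)} = \frac{\sqrt{2 + G} \left(1 + G\right)}{3}$ ($g{\left(G,y \right)} = \frac{\left(G + 1\right) \sqrt{2 + G}}{3} = \frac{\left(1 + G\right) \sqrt{2 + G}}{3} = \frac{\sqrt{2 + G} \left(1 + G\right)}{3}$)
$\frac{45712}{p{\left(s,g{\left(10,-12 \right)} \right)}} + \frac{40567}{-20476} = \frac{45712}{83 \frac{\sqrt{2 + 10} \left(1 + 10\right)}{3}} + \frac{40567}{-20476} = \frac{45712}{83 \cdot \frac{1}{3} \sqrt{12} \cdot 11} + 40567 \left(- \frac{1}{20476}\right) = \frac{45712}{83 \cdot \frac{1}{3} \cdot 2 \sqrt{3} \cdot 11} - \frac{40567}{20476} = \frac{45712}{83 \frac{22 \sqrt{3}}{3}} - \frac{40567}{20476} = \frac{45712}{\frac{1826}{3} \sqrt{3}} - \frac{40567}{20476} = 45712 \frac{\sqrt{3}}{1826} - \frac{40567}{20476} = \frac{22856 \sqrt{3}}{913} - \frac{40567}{20476} = - \frac{40567}{20476} + \frac{22856 \sqrt{3}}{913}$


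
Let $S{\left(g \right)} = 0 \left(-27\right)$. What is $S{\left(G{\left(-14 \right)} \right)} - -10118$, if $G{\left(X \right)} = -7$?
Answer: $10118$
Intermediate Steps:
$S{\left(g \right)} = 0$
$S{\left(G{\left(-14 \right)} \right)} - -10118 = 0 - -10118 = 0 + 10118 = 10118$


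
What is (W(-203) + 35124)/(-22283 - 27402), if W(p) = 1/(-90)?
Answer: -3161159/4471650 ≈ -0.70693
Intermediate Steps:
W(p) = -1/90
(W(-203) + 35124)/(-22283 - 27402) = (-1/90 + 35124)/(-22283 - 27402) = (3161159/90)/(-49685) = (3161159/90)*(-1/49685) = -3161159/4471650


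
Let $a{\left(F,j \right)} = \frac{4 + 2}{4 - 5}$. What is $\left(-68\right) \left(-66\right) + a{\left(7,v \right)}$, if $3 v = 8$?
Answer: $4482$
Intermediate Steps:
$v = \frac{8}{3}$ ($v = \frac{1}{3} \cdot 8 = \frac{8}{3} \approx 2.6667$)
$a{\left(F,j \right)} = -6$ ($a{\left(F,j \right)} = \frac{6}{-1} = 6 \left(-1\right) = -6$)
$\left(-68\right) \left(-66\right) + a{\left(7,v \right)} = \left(-68\right) \left(-66\right) - 6 = 4488 - 6 = 4482$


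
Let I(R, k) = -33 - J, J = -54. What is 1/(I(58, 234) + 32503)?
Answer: 1/32524 ≈ 3.0747e-5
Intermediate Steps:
I(R, k) = 21 (I(R, k) = -33 - 1*(-54) = -33 + 54 = 21)
1/(I(58, 234) + 32503) = 1/(21 + 32503) = 1/32524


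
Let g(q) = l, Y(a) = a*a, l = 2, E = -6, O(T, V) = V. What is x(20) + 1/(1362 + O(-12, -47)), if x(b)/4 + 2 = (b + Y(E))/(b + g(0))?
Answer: 31571/14465 ≈ 2.1826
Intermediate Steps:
Y(a) = a**2
g(q) = 2
x(b) = -8 + 4*(36 + b)/(2 + b) (x(b) = -8 + 4*((b + (-6)**2)/(b + 2)) = -8 + 4*((b + 36)/(2 + b)) = -8 + 4*((36 + b)/(2 + b)) = -8 + 4*(36 + b)/(2 + b))
x(20) + 1/(1362 + O(-12, -47)) = 4*(32 - 1*20)/(2 + 20) + 1/(1362 - 47) = 4*(32 - 20)/22 + 1/1315 = 4*(1/22)*12 + 1/1315 = 24/11 + 1/1315 = 31571/14465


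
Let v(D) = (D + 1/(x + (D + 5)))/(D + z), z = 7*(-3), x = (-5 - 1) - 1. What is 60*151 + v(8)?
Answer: 706631/78 ≈ 9059.4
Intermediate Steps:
x = -7 (x = -6 - 1 = -7)
z = -21
v(D) = (D + 1/(-2 + D))/(-21 + D) (v(D) = (D + 1/(-7 + (D + 5)))/(D - 21) = (D + 1/(-7 + (5 + D)))/(-21 + D) = (D + 1/(-2 + D))/(-21 + D))
60*151 + v(8) = 60*151 + (1 + 8² - 2*8)/(42 + 8² - 23*8) = 9060 + (1 + 64 - 16)/(42 + 64 - 184) = 9060 + 49/(-78) = 9060 - 1/78*49 = 9060 - 49/78 = 706631/78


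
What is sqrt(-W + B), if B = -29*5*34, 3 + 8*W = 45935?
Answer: I*sqrt(42686)/2 ≈ 103.3*I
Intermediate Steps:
W = 11483/2 (W = -3/8 + (1/8)*45935 = -3/8 + 45935/8 = 11483/2 ≈ 5741.5)
B = -4930 (B = -145*34 = -4930)
sqrt(-W + B) = sqrt(-1*11483/2 - 4930) = sqrt(-11483/2 - 4930) = sqrt(-21343/2) = I*sqrt(42686)/2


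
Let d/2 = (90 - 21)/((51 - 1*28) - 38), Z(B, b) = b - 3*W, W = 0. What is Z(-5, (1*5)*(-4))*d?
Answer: 184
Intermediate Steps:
Z(B, b) = b (Z(B, b) = b - 3*0 = b + 0 = b)
d = -46/5 (d = 2*((90 - 21)/((51 - 1*28) - 38)) = 2*(69/((51 - 28) - 38)) = 2*(69/(23 - 38)) = 2*(69/(-15)) = 2*(69*(-1/15)) = 2*(-23/5) = -46/5 ≈ -9.2000)
Z(-5, (1*5)*(-4))*d = ((1*5)*(-4))*(-46/5) = (5*(-4))*(-46/5) = -20*(-46/5) = 184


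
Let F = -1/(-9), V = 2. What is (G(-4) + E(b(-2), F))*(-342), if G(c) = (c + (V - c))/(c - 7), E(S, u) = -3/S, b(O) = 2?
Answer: 6327/11 ≈ 575.18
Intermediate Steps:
F = ⅑ (F = -1*(-⅑) = ⅑ ≈ 0.11111)
G(c) = 2/(-7 + c) (G(c) = (c + (2 - c))/(c - 7) = 2/(-7 + c))
(G(-4) + E(b(-2), F))*(-342) = (2/(-7 - 4) - 3/2)*(-342) = (2/(-11) - 3*½)*(-342) = (2*(-1/11) - 3/2)*(-342) = (-2/11 - 3/2)*(-342) = -37/22*(-342) = 6327/11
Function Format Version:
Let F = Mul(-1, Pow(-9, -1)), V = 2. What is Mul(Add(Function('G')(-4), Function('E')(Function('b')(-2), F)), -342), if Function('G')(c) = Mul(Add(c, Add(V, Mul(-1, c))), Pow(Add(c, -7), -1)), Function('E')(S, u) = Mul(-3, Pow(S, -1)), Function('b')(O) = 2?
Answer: Rational(6327, 11) ≈ 575.18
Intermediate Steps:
F = Rational(1, 9) (F = Mul(-1, Rational(-1, 9)) = Rational(1, 9) ≈ 0.11111)
Function('G')(c) = Mul(2, Pow(Add(-7, c), -1)) (Function('G')(c) = Mul(Add(c, Add(2, Mul(-1, c))), Pow(Add(c, -7), -1)) = Mul(2, Pow(Add(-7, c), -1)))
Mul(Add(Function('G')(-4), Function('E')(Function('b')(-2), F)), -342) = Mul(Add(Mul(2, Pow(Add(-7, -4), -1)), Mul(-3, Pow(2, -1))), -342) = Mul(Add(Mul(2, Pow(-11, -1)), Mul(-3, Rational(1, 2))), -342) = Mul(Add(Mul(2, Rational(-1, 11)), Rational(-3, 2)), -342) = Mul(Add(Rational(-2, 11), Rational(-3, 2)), -342) = Mul(Rational(-37, 22), -342) = Rational(6327, 11)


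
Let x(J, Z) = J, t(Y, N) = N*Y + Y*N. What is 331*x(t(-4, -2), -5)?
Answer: 5296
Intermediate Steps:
t(Y, N) = 2*N*Y (t(Y, N) = N*Y + N*Y = 2*N*Y)
331*x(t(-4, -2), -5) = 331*(2*(-2)*(-4)) = 331*16 = 5296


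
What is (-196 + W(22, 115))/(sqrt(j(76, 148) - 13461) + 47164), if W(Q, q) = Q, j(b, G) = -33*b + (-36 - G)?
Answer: -8206536/2224459049 + 174*I*sqrt(16153)/2224459049 ≈ -0.0036892 + 9.9415e-6*I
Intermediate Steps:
j(b, G) = -36 - G - 33*b
(-196 + W(22, 115))/(sqrt(j(76, 148) - 13461) + 47164) = (-196 + 22)/(sqrt((-36 - 1*148 - 33*76) - 13461) + 47164) = -174/(sqrt((-36 - 148 - 2508) - 13461) + 47164) = -174/(sqrt(-2692 - 13461) + 47164) = -174/(sqrt(-16153) + 47164) = -174/(I*sqrt(16153) + 47164) = -174/(47164 + I*sqrt(16153))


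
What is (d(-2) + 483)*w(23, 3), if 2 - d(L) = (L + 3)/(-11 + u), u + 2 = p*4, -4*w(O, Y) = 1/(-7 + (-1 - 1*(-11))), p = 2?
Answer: -1213/30 ≈ -40.433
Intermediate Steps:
w(O, Y) = -1/12 (w(O, Y) = -1/(4*(-7 + (-1 - 1*(-11)))) = -1/(4*(-7 + (-1 + 11))) = -1/(4*(-7 + 10)) = -1/4/3 = -1/4*1/3 = -1/12)
u = 6 (u = -2 + 2*4 = -2 + 8 = 6)
d(L) = 13/5 + L/5 (d(L) = 2 - (L + 3)/(-11 + 6) = 2 - (3 + L)/(-5) = 2 - (3 + L)*(-1)/5 = 2 - (-3/5 - L/5) = 2 + (3/5 + L/5) = 13/5 + L/5)
(d(-2) + 483)*w(23, 3) = ((13/5 + (1/5)*(-2)) + 483)*(-1/12) = ((13/5 - 2/5) + 483)*(-1/12) = (11/5 + 483)*(-1/12) = (2426/5)*(-1/12) = -1213/30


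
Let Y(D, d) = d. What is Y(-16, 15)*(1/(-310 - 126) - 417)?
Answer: -2727195/436 ≈ -6255.0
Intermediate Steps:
Y(-16, 15)*(1/(-310 - 126) - 417) = 15*(1/(-310 - 126) - 417) = 15*(1/(-436) - 417) = 15*(-1/436 - 417) = 15*(-181813/436) = -2727195/436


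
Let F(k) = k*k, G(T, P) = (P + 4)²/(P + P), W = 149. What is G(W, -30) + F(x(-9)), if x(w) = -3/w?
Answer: -502/45 ≈ -11.156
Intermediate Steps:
G(T, P) = (4 + P)²/(2*P) (G(T, P) = (4 + P)²/((2*P)) = (4 + P)²*(1/(2*P)) = (4 + P)²/(2*P))
F(k) = k²
G(W, -30) + F(x(-9)) = (½)*(4 - 30)²/(-30) + (-3/(-9))² = (½)*(-1/30)*(-26)² + (-3*(-⅑))² = (½)*(-1/30)*676 + (⅓)² = -169/15 + ⅑ = -502/45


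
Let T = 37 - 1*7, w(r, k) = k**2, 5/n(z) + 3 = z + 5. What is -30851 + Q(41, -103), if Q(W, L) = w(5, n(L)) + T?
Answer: -314404996/10201 ≈ -30821.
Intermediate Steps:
n(z) = 5/(2 + z) (n(z) = 5/(-3 + (z + 5)) = 5/(-3 + (5 + z)) = 5/(2 + z))
T = 30 (T = 37 - 7 = 30)
Q(W, L) = 30 + 25/(2 + L)**2 (Q(W, L) = (5/(2 + L))**2 + 30 = 25/(2 + L)**2 + 30 = 30 + 25/(2 + L)**2)
-30851 + Q(41, -103) = -30851 + (30 + 25/(2 - 103)**2) = -30851 + (30 + 25/(-101)**2) = -30851 + (30 + 25*(1/10201)) = -30851 + (30 + 25/10201) = -30851 + 306055/10201 = -314404996/10201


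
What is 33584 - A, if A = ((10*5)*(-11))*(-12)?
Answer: 26984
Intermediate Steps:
A = 6600 (A = (50*(-11))*(-12) = -550*(-12) = 6600)
33584 - A = 33584 - 1*6600 = 33584 - 6600 = 26984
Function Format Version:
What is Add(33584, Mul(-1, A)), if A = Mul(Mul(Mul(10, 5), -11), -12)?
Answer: 26984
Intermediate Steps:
A = 6600 (A = Mul(Mul(50, -11), -12) = Mul(-550, -12) = 6600)
Add(33584, Mul(-1, A)) = Add(33584, Mul(-1, 6600)) = Add(33584, -6600) = 26984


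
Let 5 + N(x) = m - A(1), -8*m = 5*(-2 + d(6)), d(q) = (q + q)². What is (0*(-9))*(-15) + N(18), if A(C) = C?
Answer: -379/4 ≈ -94.750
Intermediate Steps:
d(q) = 4*q² (d(q) = (2*q)² = 4*q²)
m = -355/4 (m = -5*(-2 + 4*6²)/8 = -5*(-2 + 4*36)/8 = -5*(-2 + 144)/8 = -5*142/8 = -⅛*710 = -355/4 ≈ -88.750)
N(x) = -379/4 (N(x) = -5 + (-355/4 - 1*1) = -5 + (-355/4 - 1) = -5 - 359/4 = -379/4)
(0*(-9))*(-15) + N(18) = (0*(-9))*(-15) - 379/4 = 0*(-15) - 379/4 = 0 - 379/4 = -379/4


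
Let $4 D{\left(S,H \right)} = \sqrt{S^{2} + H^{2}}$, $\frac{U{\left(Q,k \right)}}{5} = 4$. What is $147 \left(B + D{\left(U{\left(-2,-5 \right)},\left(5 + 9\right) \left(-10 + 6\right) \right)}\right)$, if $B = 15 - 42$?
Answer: $-3969 + 147 \sqrt{221} \approx -1783.7$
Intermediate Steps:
$U{\left(Q,k \right)} = 20$ ($U{\left(Q,k \right)} = 5 \cdot 4 = 20$)
$D{\left(S,H \right)} = \frac{\sqrt{H^{2} + S^{2}}}{4}$ ($D{\left(S,H \right)} = \frac{\sqrt{S^{2} + H^{2}}}{4} = \frac{\sqrt{H^{2} + S^{2}}}{4}$)
$B = -27$ ($B = 15 - 42 = -27$)
$147 \left(B + D{\left(U{\left(-2,-5 \right)},\left(5 + 9\right) \left(-10 + 6\right) \right)}\right) = 147 \left(-27 + \frac{\sqrt{\left(\left(5 + 9\right) \left(-10 + 6\right)\right)^{2} + 20^{2}}}{4}\right) = 147 \left(-27 + \frac{\sqrt{\left(14 \left(-4\right)\right)^{2} + 400}}{4}\right) = 147 \left(-27 + \frac{\sqrt{\left(-56\right)^{2} + 400}}{4}\right) = 147 \left(-27 + \frac{\sqrt{3136 + 400}}{4}\right) = 147 \left(-27 + \frac{\sqrt{3536}}{4}\right) = 147 \left(-27 + \frac{4 \sqrt{221}}{4}\right) = 147 \left(-27 + \sqrt{221}\right) = -3969 + 147 \sqrt{221}$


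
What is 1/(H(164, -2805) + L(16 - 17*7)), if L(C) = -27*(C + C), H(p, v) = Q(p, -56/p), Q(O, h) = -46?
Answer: 1/5516 ≈ 0.00018129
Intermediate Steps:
H(p, v) = -46
L(C) = -54*C
1/(H(164, -2805) + L(16 - 17*7)) = 1/(-46 - 54*(16 - 17*7)) = 1/(-46 - 54*(16 - 119)) = 1/(-46 - 54*(-103)) = 1/(-46 + 5562) = 1/5516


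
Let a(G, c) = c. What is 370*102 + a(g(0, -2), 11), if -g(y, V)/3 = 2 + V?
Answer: 37751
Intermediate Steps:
g(y, V) = -6 - 3*V (g(y, V) = -3*(2 + V) = -6 - 3*V)
370*102 + a(g(0, -2), 11) = 370*102 + 11 = 37740 + 11 = 37751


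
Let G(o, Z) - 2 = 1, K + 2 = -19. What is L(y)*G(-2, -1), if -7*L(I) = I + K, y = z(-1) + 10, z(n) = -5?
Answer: 48/7 ≈ 6.8571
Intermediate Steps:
K = -21 (K = -2 - 19 = -21)
G(o, Z) = 3 (G(o, Z) = 2 + 1 = 3)
y = 5 (y = -5 + 10 = 5)
L(I) = 3 - I/7 (L(I) = -(I - 21)/7 = -(-21 + I)/7 = 3 - I/7)
L(y)*G(-2, -1) = (3 - ⅐*5)*3 = (3 - 5/7)*3 = (16/7)*3 = 48/7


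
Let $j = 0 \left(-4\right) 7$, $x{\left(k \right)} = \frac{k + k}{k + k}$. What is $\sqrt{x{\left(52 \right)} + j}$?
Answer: $1$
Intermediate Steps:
$x{\left(k \right)} = 1$ ($x{\left(k \right)} = \frac{2 k}{2 k} = 2 k \frac{1}{2 k} = 1$)
$j = 0$ ($j = 0 \cdot 7 = 0$)
$\sqrt{x{\left(52 \right)} + j} = \sqrt{1 + 0} = \sqrt{1} = 1$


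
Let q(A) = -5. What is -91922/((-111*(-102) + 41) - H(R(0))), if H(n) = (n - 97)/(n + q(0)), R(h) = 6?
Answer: -45961/5727 ≈ -8.0253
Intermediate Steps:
H(n) = (-97 + n)/(-5 + n) (H(n) = (n - 97)/(n - 5) = (-97 + n)/(-5 + n))
-91922/((-111*(-102) + 41) - H(R(0))) = -91922/((-111*(-102) + 41) - (-97 + 6)/(-5 + 6)) = -91922/((11322 + 41) - (-91)/1) = -91922/(11363 - (-91)) = -91922/(11363 - 1*(-91)) = -91922/(11363 + 91) = -91922/11454 = -91922*1/11454 = -45961/5727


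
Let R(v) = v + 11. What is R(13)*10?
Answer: 240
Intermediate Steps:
R(v) = 11 + v
R(13)*10 = (11 + 13)*10 = 24*10 = 240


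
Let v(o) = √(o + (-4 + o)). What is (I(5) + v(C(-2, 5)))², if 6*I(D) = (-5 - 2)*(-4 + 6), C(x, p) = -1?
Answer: (7 - 3*I*√6)²/9 ≈ -0.55556 - 11.431*I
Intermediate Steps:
v(o) = √(-4 + 2*o)
I(D) = -7/3 (I(D) = ((-5 - 2)*(-4 + 6))/6 = (-7*2)/6 = (⅙)*(-14) = -7/3)
(I(5) + v(C(-2, 5)))² = (-7/3 + √(-4 + 2*(-1)))² = (-7/3 + √(-4 - 2))² = (-7/3 + √(-6))² = (-7/3 + I*√6)²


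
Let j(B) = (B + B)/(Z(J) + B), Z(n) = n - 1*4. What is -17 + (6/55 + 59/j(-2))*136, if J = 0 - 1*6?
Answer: 1323841/55 ≈ 24070.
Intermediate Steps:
J = -6 (J = 0 - 6 = -6)
Z(n) = -4 + n (Z(n) = n - 4 = -4 + n)
j(B) = 2*B/(-10 + B) (j(B) = (B + B)/((-4 - 6) + B) = (2*B)/(-10 + B) = 2*B/(-10 + B))
-17 + (6/55 + 59/j(-2))*136 = -17 + (6/55 + 59/((2*(-2)/(-10 - 2))))*136 = -17 + (6*(1/55) + 59/((2*(-2)/(-12))))*136 = -17 + (6/55 + 59/((2*(-2)*(-1/12))))*136 = -17 + (6/55 + 59/(1/3))*136 = -17 + (6/55 + 59*3)*136 = -17 + (6/55 + 177)*136 = -17 + (9741/55)*136 = -17 + 1324776/55 = 1323841/55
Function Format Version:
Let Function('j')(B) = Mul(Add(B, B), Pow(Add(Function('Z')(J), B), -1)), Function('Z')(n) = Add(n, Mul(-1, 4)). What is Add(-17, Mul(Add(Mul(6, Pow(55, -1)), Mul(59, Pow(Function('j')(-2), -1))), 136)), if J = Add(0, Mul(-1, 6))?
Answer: Rational(1323841, 55) ≈ 24070.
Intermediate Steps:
J = -6 (J = Add(0, -6) = -6)
Function('Z')(n) = Add(-4, n) (Function('Z')(n) = Add(n, -4) = Add(-4, n))
Function('j')(B) = Mul(2, B, Pow(Add(-10, B), -1)) (Function('j')(B) = Mul(Add(B, B), Pow(Add(Add(-4, -6), B), -1)) = Mul(Mul(2, B), Pow(Add(-10, B), -1)) = Mul(2, B, Pow(Add(-10, B), -1)))
Add(-17, Mul(Add(Mul(6, Pow(55, -1)), Mul(59, Pow(Function('j')(-2), -1))), 136)) = Add(-17, Mul(Add(Mul(6, Pow(55, -1)), Mul(59, Pow(Mul(2, -2, Pow(Add(-10, -2), -1)), -1))), 136)) = Add(-17, Mul(Add(Mul(6, Rational(1, 55)), Mul(59, Pow(Mul(2, -2, Pow(-12, -1)), -1))), 136)) = Add(-17, Mul(Add(Rational(6, 55), Mul(59, Pow(Mul(2, -2, Rational(-1, 12)), -1))), 136)) = Add(-17, Mul(Add(Rational(6, 55), Mul(59, Pow(Rational(1, 3), -1))), 136)) = Add(-17, Mul(Add(Rational(6, 55), Mul(59, 3)), 136)) = Add(-17, Mul(Add(Rational(6, 55), 177), 136)) = Add(-17, Mul(Rational(9741, 55), 136)) = Add(-17, Rational(1324776, 55)) = Rational(1323841, 55)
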